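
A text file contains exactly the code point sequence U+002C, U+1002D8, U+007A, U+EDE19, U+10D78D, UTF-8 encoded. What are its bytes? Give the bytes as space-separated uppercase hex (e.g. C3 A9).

U+002C: 1-byte form → 2C.
U+1002D8: 4-byte form → F4 80 8B 98.
U+007A: 1-byte form → 7A.
U+EDE19: 4-byte form → F3 AD B8 99.
U+10D78D: 4-byte form → F4 8D 9E 8D.
Concatenated (14 bytes): 2C F4 80 8B 98 7A F3 AD B8 99 F4 8D 9E 8D.

2C F4 80 8B 98 7A F3 AD B8 99 F4 8D 9E 8D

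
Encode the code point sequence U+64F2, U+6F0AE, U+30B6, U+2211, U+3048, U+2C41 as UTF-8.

U+64F2: 3-byte form → E6 93 B2.
U+6F0AE: 4-byte form → F1 AF 82 AE.
U+30B6: 3-byte form → E3 82 B6.
U+2211: 3-byte form → E2 88 91.
U+3048: 3-byte form → E3 81 88.
U+2C41: 3-byte form → E2 B1 81.
Concatenated (19 bytes): E6 93 B2 F1 AF 82 AE E3 82 B6 E2 88 91 E3 81 88 E2 B1 81.

E6 93 B2 F1 AF 82 AE E3 82 B6 E2 88 91 E3 81 88 E2 B1 81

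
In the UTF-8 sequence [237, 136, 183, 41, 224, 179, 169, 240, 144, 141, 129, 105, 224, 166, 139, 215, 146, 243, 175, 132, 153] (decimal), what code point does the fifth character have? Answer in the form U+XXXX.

U+0069

Offset 0: leading byte 0xED = 11101101 → 3-byte char #1 = ED 88 B7.
Offset 3: leading byte 0x29 = 00101001 → 1-byte char #2 = 29.
Offset 4: leading byte 0xE0 = 11100000 → 3-byte char #3 = E0 B3 A9.
Offset 7: leading byte 0xF0 = 11110000 → 4-byte char #4 = F0 90 8D 81.
Offset 11: leading byte 0x69 = 01101001 → 1-byte char #5 = 69.
Leading byte 0x69 = 01101001 matches 0xxxxxxx → 1-byte sequence.
Byte 1: 0x69 = 01101001, payload 1101001 (7 bits).
Concatenate: 1101001 = 0x69 (7 bits → U+0069).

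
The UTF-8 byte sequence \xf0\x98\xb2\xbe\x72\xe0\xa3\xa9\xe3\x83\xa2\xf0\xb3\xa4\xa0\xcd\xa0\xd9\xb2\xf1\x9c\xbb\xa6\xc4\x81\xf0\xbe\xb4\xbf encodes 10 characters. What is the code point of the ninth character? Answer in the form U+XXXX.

Offset 0: leading byte 0xF0 = 11110000 → 4-byte char #1 = F0 98 B2 BE.
Offset 4: leading byte 0x72 = 01110010 → 1-byte char #2 = 72.
Offset 5: leading byte 0xE0 = 11100000 → 3-byte char #3 = E0 A3 A9.
Offset 8: leading byte 0xE3 = 11100011 → 3-byte char #4 = E3 83 A2.
Offset 11: leading byte 0xF0 = 11110000 → 4-byte char #5 = F0 B3 A4 A0.
Offset 15: leading byte 0xCD = 11001101 → 2-byte char #6 = CD A0.
Offset 17: leading byte 0xD9 = 11011001 → 2-byte char #7 = D9 B2.
Offset 19: leading byte 0xF1 = 11110001 → 4-byte char #8 = F1 9C BB A6.
Offset 23: leading byte 0xC4 = 11000100 → 2-byte char #9 = C4 81.
Leading byte 0xC4 = 11000100 matches 110xxxxx → 2-byte sequence.
Byte 1: 0xC4 = 11000100, payload 00100 (5 bits).
Byte 2: 0x81 = 10000001 (10xxxxxx ✓), payload 000001.
Concatenate: 00100000001 = 0x101 (11 bits → U+0101).

U+0101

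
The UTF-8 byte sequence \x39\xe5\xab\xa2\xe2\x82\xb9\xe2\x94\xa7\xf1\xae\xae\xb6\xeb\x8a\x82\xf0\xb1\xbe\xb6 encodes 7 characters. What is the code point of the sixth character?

U+B282

Offset 0: leading byte 0x39 = 00111001 → 1-byte char #1 = 39.
Offset 1: leading byte 0xE5 = 11100101 → 3-byte char #2 = E5 AB A2.
Offset 4: leading byte 0xE2 = 11100010 → 3-byte char #3 = E2 82 B9.
Offset 7: leading byte 0xE2 = 11100010 → 3-byte char #4 = E2 94 A7.
Offset 10: leading byte 0xF1 = 11110001 → 4-byte char #5 = F1 AE AE B6.
Offset 14: leading byte 0xEB = 11101011 → 3-byte char #6 = EB 8A 82.
Leading byte 0xEB = 11101011 matches 1110xxxx → 3-byte sequence.
Byte 1: 0xEB = 11101011, payload 1011 (4 bits).
Byte 2: 0x8A = 10001010 (10xxxxxx ✓), payload 001010.
Byte 3: 0x82 = 10000010 (10xxxxxx ✓), payload 000010.
Concatenate: 1011001010000010 = 0xB282 (16 bits → U+B282).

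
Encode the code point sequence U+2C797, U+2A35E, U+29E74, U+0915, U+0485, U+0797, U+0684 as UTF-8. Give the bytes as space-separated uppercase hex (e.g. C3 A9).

U+2C797: 4-byte form → F0 AC 9E 97.
U+2A35E: 4-byte form → F0 AA 8D 9E.
U+29E74: 4-byte form → F0 A9 B9 B4.
U+0915: 3-byte form → E0 A4 95.
U+0485: 2-byte form → D2 85.
U+0797: 2-byte form → DE 97.
U+0684: 2-byte form → DA 84.
Concatenated (21 bytes): F0 AC 9E 97 F0 AA 8D 9E F0 A9 B9 B4 E0 A4 95 D2 85 DE 97 DA 84.

F0 AC 9E 97 F0 AA 8D 9E F0 A9 B9 B4 E0 A4 95 D2 85 DE 97 DA 84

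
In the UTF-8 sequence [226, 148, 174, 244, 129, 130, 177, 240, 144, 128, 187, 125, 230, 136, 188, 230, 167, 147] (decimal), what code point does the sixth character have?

Offset 0: leading byte 0xE2 = 11100010 → 3-byte char #1 = E2 94 AE.
Offset 3: leading byte 0xF4 = 11110100 → 4-byte char #2 = F4 81 82 B1.
Offset 7: leading byte 0xF0 = 11110000 → 4-byte char #3 = F0 90 80 BB.
Offset 11: leading byte 0x7D = 01111101 → 1-byte char #4 = 7D.
Offset 12: leading byte 0xE6 = 11100110 → 3-byte char #5 = E6 88 BC.
Offset 15: leading byte 0xE6 = 11100110 → 3-byte char #6 = E6 A7 93.
Leading byte 0xE6 = 11100110 matches 1110xxxx → 3-byte sequence.
Byte 1: 0xE6 = 11100110, payload 0110 (4 bits).
Byte 2: 0xA7 = 10100111 (10xxxxxx ✓), payload 100111.
Byte 3: 0x93 = 10010011 (10xxxxxx ✓), payload 010011.
Concatenate: 0110100111010011 = 0x69D3 (16 bits → U+69D3).

U+69D3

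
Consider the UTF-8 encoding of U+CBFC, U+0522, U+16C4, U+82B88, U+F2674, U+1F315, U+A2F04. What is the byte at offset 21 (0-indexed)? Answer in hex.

U+CBFC → 3-byte form EC AF BC at offsets 0–2.
U+0522 → 2-byte form D4 A2 at offsets 3–4.
U+16C4 → 3-byte form E1 9B 84 at offsets 5–7.
U+82B88 → 4-byte form F2 82 AE 88 at offsets 8–11.
U+F2674 → 4-byte form F3 B2 99 B4 at offsets 12–15.
U+1F315 → 4-byte form F0 9F 8C 95 at offsets 16–19.
U+A2F04 → 4-byte form F2 A2 BC 84 at offsets 20–23.
Offset 21 falls in char 7's range; it's byte 2 of F2 A2 BC 84 = 0xA2.

0xA2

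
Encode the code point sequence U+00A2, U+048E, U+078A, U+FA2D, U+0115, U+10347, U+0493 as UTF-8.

C2 A2 D2 8E DE 8A EF A8 AD C4 95 F0 90 8D 87 D2 93

U+00A2: 2-byte form → C2 A2.
U+048E: 2-byte form → D2 8E.
U+078A: 2-byte form → DE 8A.
U+FA2D: 3-byte form → EF A8 AD.
U+0115: 2-byte form → C4 95.
U+10347: 4-byte form → F0 90 8D 87.
U+0493: 2-byte form → D2 93.
Concatenated (17 bytes): C2 A2 D2 8E DE 8A EF A8 AD C4 95 F0 90 8D 87 D2 93.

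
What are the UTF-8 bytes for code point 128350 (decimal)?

F0 9F 95 9E

U+1F55E = 0x1F55E = 128350 decimal. In range U+10000–U+10FFFF → 4-byte form: 11110xxx 10xxxxxx 10xxxxxx 10xxxxxx.
Binary (21 bits): 000011111010101011110.
Split 3+6+6+6: 000 | 011111 | 010101 | 011110.
Byte 1: 11110000 = 0xF0.
Byte 2: 10011111 = 0x9F.
Byte 3: 10010101 = 0x95.
Byte 4: 10011110 = 0x9E.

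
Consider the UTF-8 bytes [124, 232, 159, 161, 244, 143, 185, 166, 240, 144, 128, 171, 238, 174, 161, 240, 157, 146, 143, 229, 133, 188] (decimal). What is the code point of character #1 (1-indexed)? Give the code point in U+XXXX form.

U+007C

Offset 0: leading byte 0x7C = 01111100 → 1-byte char #1 = 7C.
Leading byte 0x7C = 01111100 matches 0xxxxxxx → 1-byte sequence.
Byte 1: 0x7C = 01111100, payload 1111100 (7 bits).
Concatenate: 1111100 = 0x7C (7 bits → U+007C).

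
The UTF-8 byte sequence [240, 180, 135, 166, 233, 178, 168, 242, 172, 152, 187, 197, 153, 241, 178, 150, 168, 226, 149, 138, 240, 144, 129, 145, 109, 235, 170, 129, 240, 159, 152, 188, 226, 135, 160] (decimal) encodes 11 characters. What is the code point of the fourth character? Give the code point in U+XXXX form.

Offset 0: leading byte 0xF0 = 11110000 → 4-byte char #1 = F0 B4 87 A6.
Offset 4: leading byte 0xE9 = 11101001 → 3-byte char #2 = E9 B2 A8.
Offset 7: leading byte 0xF2 = 11110010 → 4-byte char #3 = F2 AC 98 BB.
Offset 11: leading byte 0xC5 = 11000101 → 2-byte char #4 = C5 99.
Leading byte 0xC5 = 11000101 matches 110xxxxx → 2-byte sequence.
Byte 1: 0xC5 = 11000101, payload 00101 (5 bits).
Byte 2: 0x99 = 10011001 (10xxxxxx ✓), payload 011001.
Concatenate: 00101011001 = 0x159 (11 bits → U+0159).

U+0159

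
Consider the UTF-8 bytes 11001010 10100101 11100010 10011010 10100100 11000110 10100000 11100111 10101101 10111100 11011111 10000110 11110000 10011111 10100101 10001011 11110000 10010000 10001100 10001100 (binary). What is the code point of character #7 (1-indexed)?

Offset 0: leading byte 0xCA = 11001010 → 2-byte char #1 = CA A5.
Offset 2: leading byte 0xE2 = 11100010 → 3-byte char #2 = E2 9A A4.
Offset 5: leading byte 0xC6 = 11000110 → 2-byte char #3 = C6 A0.
Offset 7: leading byte 0xE7 = 11100111 → 3-byte char #4 = E7 AD BC.
Offset 10: leading byte 0xDF = 11011111 → 2-byte char #5 = DF 86.
Offset 12: leading byte 0xF0 = 11110000 → 4-byte char #6 = F0 9F A5 8B.
Offset 16: leading byte 0xF0 = 11110000 → 4-byte char #7 = F0 90 8C 8C.
Leading byte 0xF0 = 11110000 matches 11110xxx → 4-byte sequence.
Byte 1: 0xF0 = 11110000, payload 000 (3 bits).
Byte 2: 0x90 = 10010000 (10xxxxxx ✓), payload 010000.
Byte 3: 0x8C = 10001100 (10xxxxxx ✓), payload 001100.
Byte 4: 0x8C = 10001100 (10xxxxxx ✓), payload 001100.
Concatenate: 000010000001100001100 = 0x1030C (21 bits → U+1030C).

U+1030C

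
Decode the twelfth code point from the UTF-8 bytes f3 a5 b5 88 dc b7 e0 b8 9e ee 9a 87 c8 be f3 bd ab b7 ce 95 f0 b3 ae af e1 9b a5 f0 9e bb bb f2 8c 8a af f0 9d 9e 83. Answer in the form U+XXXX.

U+1D783

Offset 0: leading byte 0xF3 = 11110011 → 4-byte char #1 = F3 A5 B5 88.
Offset 4: leading byte 0xDC = 11011100 → 2-byte char #2 = DC B7.
Offset 6: leading byte 0xE0 = 11100000 → 3-byte char #3 = E0 B8 9E.
Offset 9: leading byte 0xEE = 11101110 → 3-byte char #4 = EE 9A 87.
Offset 12: leading byte 0xC8 = 11001000 → 2-byte char #5 = C8 BE.
Offset 14: leading byte 0xF3 = 11110011 → 4-byte char #6 = F3 BD AB B7.
Offset 18: leading byte 0xCE = 11001110 → 2-byte char #7 = CE 95.
Offset 20: leading byte 0xF0 = 11110000 → 4-byte char #8 = F0 B3 AE AF.
Offset 24: leading byte 0xE1 = 11100001 → 3-byte char #9 = E1 9B A5.
Offset 27: leading byte 0xF0 = 11110000 → 4-byte char #10 = F0 9E BB BB.
Offset 31: leading byte 0xF2 = 11110010 → 4-byte char #11 = F2 8C 8A AF.
Offset 35: leading byte 0xF0 = 11110000 → 4-byte char #12 = F0 9D 9E 83.
Leading byte 0xF0 = 11110000 matches 11110xxx → 4-byte sequence.
Byte 1: 0xF0 = 11110000, payload 000 (3 bits).
Byte 2: 0x9D = 10011101 (10xxxxxx ✓), payload 011101.
Byte 3: 0x9E = 10011110 (10xxxxxx ✓), payload 011110.
Byte 4: 0x83 = 10000011 (10xxxxxx ✓), payload 000011.
Concatenate: 000011101011110000011 = 0x1D783 (21 bits → U+1D783).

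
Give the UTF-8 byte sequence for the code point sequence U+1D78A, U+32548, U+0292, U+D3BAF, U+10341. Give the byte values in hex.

U+1D78A: 4-byte form → F0 9D 9E 8A.
U+32548: 4-byte form → F0 B2 95 88.
U+0292: 2-byte form → CA 92.
U+D3BAF: 4-byte form → F3 93 AE AF.
U+10341: 4-byte form → F0 90 8D 81.
Concatenated (18 bytes): F0 9D 9E 8A F0 B2 95 88 CA 92 F3 93 AE AF F0 90 8D 81.

F0 9D 9E 8A F0 B2 95 88 CA 92 F3 93 AE AF F0 90 8D 81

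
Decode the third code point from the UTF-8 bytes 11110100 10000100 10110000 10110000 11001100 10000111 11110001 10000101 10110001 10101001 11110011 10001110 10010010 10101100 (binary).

Offset 0: leading byte 0xF4 = 11110100 → 4-byte char #1 = F4 84 B0 B0.
Offset 4: leading byte 0xCC = 11001100 → 2-byte char #2 = CC 87.
Offset 6: leading byte 0xF1 = 11110001 → 4-byte char #3 = F1 85 B1 A9.
Leading byte 0xF1 = 11110001 matches 11110xxx → 4-byte sequence.
Byte 1: 0xF1 = 11110001, payload 001 (3 bits).
Byte 2: 0x85 = 10000101 (10xxxxxx ✓), payload 000101.
Byte 3: 0xB1 = 10110001 (10xxxxxx ✓), payload 110001.
Byte 4: 0xA9 = 10101001 (10xxxxxx ✓), payload 101001.
Concatenate: 001000101110001101001 = 0x45C69 (21 bits → U+45C69).

U+45C69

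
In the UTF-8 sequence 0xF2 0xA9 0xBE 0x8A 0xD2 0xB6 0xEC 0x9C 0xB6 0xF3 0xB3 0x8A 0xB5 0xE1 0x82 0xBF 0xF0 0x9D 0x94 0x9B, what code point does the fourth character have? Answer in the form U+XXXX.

Offset 0: leading byte 0xF2 = 11110010 → 4-byte char #1 = F2 A9 BE 8A.
Offset 4: leading byte 0xD2 = 11010010 → 2-byte char #2 = D2 B6.
Offset 6: leading byte 0xEC = 11101100 → 3-byte char #3 = EC 9C B6.
Offset 9: leading byte 0xF3 = 11110011 → 4-byte char #4 = F3 B3 8A B5.
Leading byte 0xF3 = 11110011 matches 11110xxx → 4-byte sequence.
Byte 1: 0xF3 = 11110011, payload 011 (3 bits).
Byte 2: 0xB3 = 10110011 (10xxxxxx ✓), payload 110011.
Byte 3: 0x8A = 10001010 (10xxxxxx ✓), payload 001010.
Byte 4: 0xB5 = 10110101 (10xxxxxx ✓), payload 110101.
Concatenate: 011110011001010110101 = 0xF32B5 (21 bits → U+F32B5).

U+F32B5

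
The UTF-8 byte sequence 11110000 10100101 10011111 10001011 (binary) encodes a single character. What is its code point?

Leading byte 0xF0 = 11110000 matches 11110xxx → 4-byte sequence.
Byte 1: 0xF0 = 11110000, payload 000 (3 bits).
Byte 2: 0xA5 = 10100101 (10xxxxxx ✓), payload 100101.
Byte 3: 0x9F = 10011111 (10xxxxxx ✓), payload 011111.
Byte 4: 0x8B = 10001011 (10xxxxxx ✓), payload 001011.
Concatenate: 000100101011111001011 = 0x257CB (21 bits → U+257CB).

U+257CB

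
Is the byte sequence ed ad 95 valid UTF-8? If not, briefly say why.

Structurally a 3-byte sequence; payload = 0xDB55.
But 0xDB55 is in U+D800–U+DFFF, the surrogate range. Surrogates are not Unicode scalar values and are forbidden in UTF-8.

invalid (encodes a surrogate (U+D800–U+DFFF))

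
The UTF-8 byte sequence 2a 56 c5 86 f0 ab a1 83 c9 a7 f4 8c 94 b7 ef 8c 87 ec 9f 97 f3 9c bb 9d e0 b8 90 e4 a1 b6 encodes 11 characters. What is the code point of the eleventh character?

U+4876

Offset 0: leading byte 0x2A = 00101010 → 1-byte char #1 = 2A.
Offset 1: leading byte 0x56 = 01010110 → 1-byte char #2 = 56.
Offset 2: leading byte 0xC5 = 11000101 → 2-byte char #3 = C5 86.
Offset 4: leading byte 0xF0 = 11110000 → 4-byte char #4 = F0 AB A1 83.
Offset 8: leading byte 0xC9 = 11001001 → 2-byte char #5 = C9 A7.
Offset 10: leading byte 0xF4 = 11110100 → 4-byte char #6 = F4 8C 94 B7.
Offset 14: leading byte 0xEF = 11101111 → 3-byte char #7 = EF 8C 87.
Offset 17: leading byte 0xEC = 11101100 → 3-byte char #8 = EC 9F 97.
Offset 20: leading byte 0xF3 = 11110011 → 4-byte char #9 = F3 9C BB 9D.
Offset 24: leading byte 0xE0 = 11100000 → 3-byte char #10 = E0 B8 90.
Offset 27: leading byte 0xE4 = 11100100 → 3-byte char #11 = E4 A1 B6.
Leading byte 0xE4 = 11100100 matches 1110xxxx → 3-byte sequence.
Byte 1: 0xE4 = 11100100, payload 0100 (4 bits).
Byte 2: 0xA1 = 10100001 (10xxxxxx ✓), payload 100001.
Byte 3: 0xB6 = 10110110 (10xxxxxx ✓), payload 110110.
Concatenate: 0100100001110110 = 0x4876 (16 bits → U+4876).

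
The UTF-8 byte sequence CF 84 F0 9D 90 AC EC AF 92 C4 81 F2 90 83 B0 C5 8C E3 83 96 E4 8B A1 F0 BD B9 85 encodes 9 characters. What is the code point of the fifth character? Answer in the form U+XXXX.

U+900F0

Offset 0: leading byte 0xCF = 11001111 → 2-byte char #1 = CF 84.
Offset 2: leading byte 0xF0 = 11110000 → 4-byte char #2 = F0 9D 90 AC.
Offset 6: leading byte 0xEC = 11101100 → 3-byte char #3 = EC AF 92.
Offset 9: leading byte 0xC4 = 11000100 → 2-byte char #4 = C4 81.
Offset 11: leading byte 0xF2 = 11110010 → 4-byte char #5 = F2 90 83 B0.
Leading byte 0xF2 = 11110010 matches 11110xxx → 4-byte sequence.
Byte 1: 0xF2 = 11110010, payload 010 (3 bits).
Byte 2: 0x90 = 10010000 (10xxxxxx ✓), payload 010000.
Byte 3: 0x83 = 10000011 (10xxxxxx ✓), payload 000011.
Byte 4: 0xB0 = 10110000 (10xxxxxx ✓), payload 110000.
Concatenate: 010010000000011110000 = 0x900F0 (21 bits → U+900F0).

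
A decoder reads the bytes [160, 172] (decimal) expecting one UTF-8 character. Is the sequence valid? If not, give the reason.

invalid (continuation byte with no leading byte)

Byte 0xA0 = 10100000 has the form 10xxxxxx — a continuation byte — but there is no preceding leading byte.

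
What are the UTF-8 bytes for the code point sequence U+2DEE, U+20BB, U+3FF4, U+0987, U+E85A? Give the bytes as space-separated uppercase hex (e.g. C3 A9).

E2 B7 AE E2 82 BB E3 BF B4 E0 A6 87 EE A1 9A

U+2DEE: 3-byte form → E2 B7 AE.
U+20BB: 3-byte form → E2 82 BB.
U+3FF4: 3-byte form → E3 BF B4.
U+0987: 3-byte form → E0 A6 87.
U+E85A: 3-byte form → EE A1 9A.
Concatenated (15 bytes): E2 B7 AE E2 82 BB E3 BF B4 E0 A6 87 EE A1 9A.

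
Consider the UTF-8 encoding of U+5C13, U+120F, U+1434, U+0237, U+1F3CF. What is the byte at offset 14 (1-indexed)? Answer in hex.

0x8F

1-indexed offset 14 is 0-indexed offset 13.
U+5C13 → 3-byte form E5 B0 93 at offsets 0–2.
U+120F → 3-byte form E1 88 8F at offsets 3–5.
U+1434 → 3-byte form E1 90 B4 at offsets 6–8.
U+0237 → 2-byte form C8 B7 at offsets 9–10.
U+1F3CF → 4-byte form F0 9F 8F 8F at offsets 11–14.
Offset 13 falls in char 5's range; it's byte 3 of F0 9F 8F 8F = 0x8F.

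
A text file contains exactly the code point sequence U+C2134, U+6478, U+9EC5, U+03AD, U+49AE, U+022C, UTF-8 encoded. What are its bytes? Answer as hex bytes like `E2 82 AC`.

U+C2134: 4-byte form → F3 82 84 B4.
U+6478: 3-byte form → E6 91 B8.
U+9EC5: 3-byte form → E9 BB 85.
U+03AD: 2-byte form → CE AD.
U+49AE: 3-byte form → E4 A6 AE.
U+022C: 2-byte form → C8 AC.
Concatenated (17 bytes): F3 82 84 B4 E6 91 B8 E9 BB 85 CE AD E4 A6 AE C8 AC.

F3 82 84 B4 E6 91 B8 E9 BB 85 CE AD E4 A6 AE C8 AC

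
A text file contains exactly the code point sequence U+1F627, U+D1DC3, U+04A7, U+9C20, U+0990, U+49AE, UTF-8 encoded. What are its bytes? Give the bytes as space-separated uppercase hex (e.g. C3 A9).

F0 9F 98 A7 F3 91 B7 83 D2 A7 E9 B0 A0 E0 A6 90 E4 A6 AE

U+1F627: 4-byte form → F0 9F 98 A7.
U+D1DC3: 4-byte form → F3 91 B7 83.
U+04A7: 2-byte form → D2 A7.
U+9C20: 3-byte form → E9 B0 A0.
U+0990: 3-byte form → E0 A6 90.
U+49AE: 3-byte form → E4 A6 AE.
Concatenated (19 bytes): F0 9F 98 A7 F3 91 B7 83 D2 A7 E9 B0 A0 E0 A6 90 E4 A6 AE.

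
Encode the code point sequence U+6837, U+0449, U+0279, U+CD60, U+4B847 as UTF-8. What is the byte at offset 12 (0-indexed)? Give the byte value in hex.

U+6837 → 3-byte form E6 A0 B7 at offsets 0–2.
U+0449 → 2-byte form D1 89 at offsets 3–4.
U+0279 → 2-byte form C9 B9 at offsets 5–6.
U+CD60 → 3-byte form EC B5 A0 at offsets 7–9.
U+4B847 → 4-byte form F1 8B A1 87 at offsets 10–13.
Offset 12 falls in char 5's range; it's byte 3 of F1 8B A1 87 = 0xA1.

0xA1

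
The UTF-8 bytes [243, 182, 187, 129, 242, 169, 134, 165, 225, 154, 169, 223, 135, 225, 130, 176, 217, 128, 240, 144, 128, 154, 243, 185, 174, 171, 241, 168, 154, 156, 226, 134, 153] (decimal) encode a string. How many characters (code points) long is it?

Byte at offset 0: 0xF3 = 11110011 → 4-byte char (#1). Advance 4.
Byte at offset 4: 0xF2 = 11110010 → 4-byte char (#2). Advance 4.
Byte at offset 8: 0xE1 = 11100001 → 3-byte char (#3). Advance 3.
Byte at offset 11: 0xDF = 11011111 → 2-byte char (#4). Advance 2.
Byte at offset 13: 0xE1 = 11100001 → 3-byte char (#5). Advance 3.
Byte at offset 16: 0xD9 = 11011001 → 2-byte char (#6). Advance 2.
Byte at offset 18: 0xF0 = 11110000 → 4-byte char (#7). Advance 4.
Byte at offset 22: 0xF3 = 11110011 → 4-byte char (#8). Advance 4.
Byte at offset 26: 0xF1 = 11110001 → 4-byte char (#9). Advance 4.
Byte at offset 30: 0xE2 = 11100010 → 3-byte char (#10). Advance 3.
Reached end at offset 33 after 10 code points.

10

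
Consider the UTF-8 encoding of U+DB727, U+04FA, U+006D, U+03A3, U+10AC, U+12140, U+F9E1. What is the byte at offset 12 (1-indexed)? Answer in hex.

0xAC

1-indexed offset 12 is 0-indexed offset 11.
U+DB727 → 4-byte form F3 9B 9C A7 at offsets 0–3.
U+04FA → 2-byte form D3 BA at offsets 4–5.
U+006D → 1-byte form 6D at offsets 6–6.
U+03A3 → 2-byte form CE A3 at offsets 7–8.
U+10AC → 3-byte form E1 82 AC at offsets 9–11.
Offset 11 falls in char 5's range; it's byte 3 of E1 82 AC = 0xAC.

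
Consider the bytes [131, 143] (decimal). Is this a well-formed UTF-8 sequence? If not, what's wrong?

invalid (continuation byte with no leading byte)

Byte 0x83 = 10000011 has the form 10xxxxxx — a continuation byte — but there is no preceding leading byte.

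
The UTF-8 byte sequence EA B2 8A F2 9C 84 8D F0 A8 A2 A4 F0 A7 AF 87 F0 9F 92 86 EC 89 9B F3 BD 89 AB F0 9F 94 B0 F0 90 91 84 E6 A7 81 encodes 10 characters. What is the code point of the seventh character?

U+FD26B

Offset 0: leading byte 0xEA = 11101010 → 3-byte char #1 = EA B2 8A.
Offset 3: leading byte 0xF2 = 11110010 → 4-byte char #2 = F2 9C 84 8D.
Offset 7: leading byte 0xF0 = 11110000 → 4-byte char #3 = F0 A8 A2 A4.
Offset 11: leading byte 0xF0 = 11110000 → 4-byte char #4 = F0 A7 AF 87.
Offset 15: leading byte 0xF0 = 11110000 → 4-byte char #5 = F0 9F 92 86.
Offset 19: leading byte 0xEC = 11101100 → 3-byte char #6 = EC 89 9B.
Offset 22: leading byte 0xF3 = 11110011 → 4-byte char #7 = F3 BD 89 AB.
Leading byte 0xF3 = 11110011 matches 11110xxx → 4-byte sequence.
Byte 1: 0xF3 = 11110011, payload 011 (3 bits).
Byte 2: 0xBD = 10111101 (10xxxxxx ✓), payload 111101.
Byte 3: 0x89 = 10001001 (10xxxxxx ✓), payload 001001.
Byte 4: 0xAB = 10101011 (10xxxxxx ✓), payload 101011.
Concatenate: 011111101001001101011 = 0xFD26B (21 bits → U+FD26B).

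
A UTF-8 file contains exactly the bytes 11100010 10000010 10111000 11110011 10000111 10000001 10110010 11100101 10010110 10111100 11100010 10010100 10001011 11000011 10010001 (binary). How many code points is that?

5

Byte at offset 0: 0xE2 = 11100010 → 3-byte char (#1). Advance 3.
Byte at offset 3: 0xF3 = 11110011 → 4-byte char (#2). Advance 4.
Byte at offset 7: 0xE5 = 11100101 → 3-byte char (#3). Advance 3.
Byte at offset 10: 0xE2 = 11100010 → 3-byte char (#4). Advance 3.
Byte at offset 13: 0xC3 = 11000011 → 2-byte char (#5). Advance 2.
Reached end at offset 15 after 5 code points.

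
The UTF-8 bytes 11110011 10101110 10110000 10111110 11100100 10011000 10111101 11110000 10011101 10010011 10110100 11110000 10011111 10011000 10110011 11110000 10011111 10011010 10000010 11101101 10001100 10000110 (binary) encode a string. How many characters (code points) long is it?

6

Byte at offset 0: 0xF3 = 11110011 → 4-byte char (#1). Advance 4.
Byte at offset 4: 0xE4 = 11100100 → 3-byte char (#2). Advance 3.
Byte at offset 7: 0xF0 = 11110000 → 4-byte char (#3). Advance 4.
Byte at offset 11: 0xF0 = 11110000 → 4-byte char (#4). Advance 4.
Byte at offset 15: 0xF0 = 11110000 → 4-byte char (#5). Advance 4.
Byte at offset 19: 0xED = 11101101 → 3-byte char (#6). Advance 3.
Reached end at offset 22 after 6 code points.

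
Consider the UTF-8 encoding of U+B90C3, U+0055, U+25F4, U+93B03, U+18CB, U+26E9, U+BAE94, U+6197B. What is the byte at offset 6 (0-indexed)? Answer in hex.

U+B90C3 → 4-byte form F2 B9 83 83 at offsets 0–3.
U+0055 → 1-byte form 55 at offsets 4–4.
U+25F4 → 3-byte form E2 97 B4 at offsets 5–7.
Offset 6 falls in char 3's range; it's byte 2 of E2 97 B4 = 0x97.

0x97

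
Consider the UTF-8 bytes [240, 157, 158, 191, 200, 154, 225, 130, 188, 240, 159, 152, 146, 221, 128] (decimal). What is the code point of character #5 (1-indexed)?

U+0740

Offset 0: leading byte 0xF0 = 11110000 → 4-byte char #1 = F0 9D 9E BF.
Offset 4: leading byte 0xC8 = 11001000 → 2-byte char #2 = C8 9A.
Offset 6: leading byte 0xE1 = 11100001 → 3-byte char #3 = E1 82 BC.
Offset 9: leading byte 0xF0 = 11110000 → 4-byte char #4 = F0 9F 98 92.
Offset 13: leading byte 0xDD = 11011101 → 2-byte char #5 = DD 80.
Leading byte 0xDD = 11011101 matches 110xxxxx → 2-byte sequence.
Byte 1: 0xDD = 11011101, payload 11101 (5 bits).
Byte 2: 0x80 = 10000000 (10xxxxxx ✓), payload 000000.
Concatenate: 11101000000 = 0x740 (11 bits → U+0740).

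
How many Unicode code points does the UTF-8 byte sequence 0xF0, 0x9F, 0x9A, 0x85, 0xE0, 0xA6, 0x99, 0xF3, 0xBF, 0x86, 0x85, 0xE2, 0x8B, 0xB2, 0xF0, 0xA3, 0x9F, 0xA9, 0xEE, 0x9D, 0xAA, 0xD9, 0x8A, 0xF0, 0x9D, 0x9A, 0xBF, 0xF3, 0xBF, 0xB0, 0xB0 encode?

Byte at offset 0: 0xF0 = 11110000 → 4-byte char (#1). Advance 4.
Byte at offset 4: 0xE0 = 11100000 → 3-byte char (#2). Advance 3.
Byte at offset 7: 0xF3 = 11110011 → 4-byte char (#3). Advance 4.
Byte at offset 11: 0xE2 = 11100010 → 3-byte char (#4). Advance 3.
Byte at offset 14: 0xF0 = 11110000 → 4-byte char (#5). Advance 4.
Byte at offset 18: 0xEE = 11101110 → 3-byte char (#6). Advance 3.
Byte at offset 21: 0xD9 = 11011001 → 2-byte char (#7). Advance 2.
Byte at offset 23: 0xF0 = 11110000 → 4-byte char (#8). Advance 4.
Byte at offset 27: 0xF3 = 11110011 → 4-byte char (#9). Advance 4.
Reached end at offset 31 after 9 code points.

9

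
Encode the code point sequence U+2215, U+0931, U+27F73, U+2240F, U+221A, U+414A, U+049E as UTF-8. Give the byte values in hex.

U+2215: 3-byte form → E2 88 95.
U+0931: 3-byte form → E0 A4 B1.
U+27F73: 4-byte form → F0 A7 BD B3.
U+2240F: 4-byte form → F0 A2 90 8F.
U+221A: 3-byte form → E2 88 9A.
U+414A: 3-byte form → E4 85 8A.
U+049E: 2-byte form → D2 9E.
Concatenated (22 bytes): E2 88 95 E0 A4 B1 F0 A7 BD B3 F0 A2 90 8F E2 88 9A E4 85 8A D2 9E.

E2 88 95 E0 A4 B1 F0 A7 BD B3 F0 A2 90 8F E2 88 9A E4 85 8A D2 9E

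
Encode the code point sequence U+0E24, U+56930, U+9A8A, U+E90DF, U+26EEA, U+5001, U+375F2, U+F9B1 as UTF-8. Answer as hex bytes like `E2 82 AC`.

U+0E24: 3-byte form → E0 B8 A4.
U+56930: 4-byte form → F1 96 A4 B0.
U+9A8A: 3-byte form → E9 AA 8A.
U+E90DF: 4-byte form → F3 A9 83 9F.
U+26EEA: 4-byte form → F0 A6 BB AA.
U+5001: 3-byte form → E5 80 81.
U+375F2: 4-byte form → F0 B7 97 B2.
U+F9B1: 3-byte form → EF A6 B1.
Concatenated (28 bytes): E0 B8 A4 F1 96 A4 B0 E9 AA 8A F3 A9 83 9F F0 A6 BB AA E5 80 81 F0 B7 97 B2 EF A6 B1.

E0 B8 A4 F1 96 A4 B0 E9 AA 8A F3 A9 83 9F F0 A6 BB AA E5 80 81 F0 B7 97 B2 EF A6 B1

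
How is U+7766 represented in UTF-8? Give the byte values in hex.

E7 9D A6

U+7766 = 0x7766 = 30566 decimal. In range U+0800–U+FFFF → 3-byte form: 1110xxxx 10xxxxxx 10xxxxxx.
Binary (16 bits): 0111011101100110.
Split 4+6+6: 0111 | 011101 | 100110.
Byte 1: 11100111 = 0xE7.
Byte 2: 10011101 = 0x9D.
Byte 3: 10100110 = 0xA6.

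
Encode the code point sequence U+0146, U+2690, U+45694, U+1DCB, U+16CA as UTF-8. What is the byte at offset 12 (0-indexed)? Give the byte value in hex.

0xE1

U+0146 → 2-byte form C5 86 at offsets 0–1.
U+2690 → 3-byte form E2 9A 90 at offsets 2–4.
U+45694 → 4-byte form F1 85 9A 94 at offsets 5–8.
U+1DCB → 3-byte form E1 B7 8B at offsets 9–11.
U+16CA → 3-byte form E1 9B 8A at offsets 12–14.
Offset 12 falls in char 5's range; it's byte 1 of E1 9B 8A = 0xE1.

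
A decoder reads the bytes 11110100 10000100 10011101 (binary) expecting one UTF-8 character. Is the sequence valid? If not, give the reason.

Leading byte 0xF4 = 11110100 → 4-byte form, but only 3 bytes are present.

invalid (sequence truncated)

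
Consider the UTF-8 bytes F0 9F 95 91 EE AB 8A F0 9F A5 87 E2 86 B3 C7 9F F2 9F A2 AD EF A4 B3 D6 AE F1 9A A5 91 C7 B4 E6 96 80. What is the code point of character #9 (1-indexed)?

Offset 0: leading byte 0xF0 = 11110000 → 4-byte char #1 = F0 9F 95 91.
Offset 4: leading byte 0xEE = 11101110 → 3-byte char #2 = EE AB 8A.
Offset 7: leading byte 0xF0 = 11110000 → 4-byte char #3 = F0 9F A5 87.
Offset 11: leading byte 0xE2 = 11100010 → 3-byte char #4 = E2 86 B3.
Offset 14: leading byte 0xC7 = 11000111 → 2-byte char #5 = C7 9F.
Offset 16: leading byte 0xF2 = 11110010 → 4-byte char #6 = F2 9F A2 AD.
Offset 20: leading byte 0xEF = 11101111 → 3-byte char #7 = EF A4 B3.
Offset 23: leading byte 0xD6 = 11010110 → 2-byte char #8 = D6 AE.
Offset 25: leading byte 0xF1 = 11110001 → 4-byte char #9 = F1 9A A5 91.
Leading byte 0xF1 = 11110001 matches 11110xxx → 4-byte sequence.
Byte 1: 0xF1 = 11110001, payload 001 (3 bits).
Byte 2: 0x9A = 10011010 (10xxxxxx ✓), payload 011010.
Byte 3: 0xA5 = 10100101 (10xxxxxx ✓), payload 100101.
Byte 4: 0x91 = 10010001 (10xxxxxx ✓), payload 010001.
Concatenate: 001011010100101010001 = 0x5A951 (21 bits → U+5A951).

U+5A951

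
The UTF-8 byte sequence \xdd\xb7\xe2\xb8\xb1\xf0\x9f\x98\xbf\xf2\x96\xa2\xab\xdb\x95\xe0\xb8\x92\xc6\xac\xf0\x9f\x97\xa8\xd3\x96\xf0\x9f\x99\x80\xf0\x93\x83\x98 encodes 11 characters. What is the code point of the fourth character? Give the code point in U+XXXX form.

Offset 0: leading byte 0xDD = 11011101 → 2-byte char #1 = DD B7.
Offset 2: leading byte 0xE2 = 11100010 → 3-byte char #2 = E2 B8 B1.
Offset 5: leading byte 0xF0 = 11110000 → 4-byte char #3 = F0 9F 98 BF.
Offset 9: leading byte 0xF2 = 11110010 → 4-byte char #4 = F2 96 A2 AB.
Leading byte 0xF2 = 11110010 matches 11110xxx → 4-byte sequence.
Byte 1: 0xF2 = 11110010, payload 010 (3 bits).
Byte 2: 0x96 = 10010110 (10xxxxxx ✓), payload 010110.
Byte 3: 0xA2 = 10100010 (10xxxxxx ✓), payload 100010.
Byte 4: 0xAB = 10101011 (10xxxxxx ✓), payload 101011.
Concatenate: 010010110100010101011 = 0x968AB (21 bits → U+968AB).

U+968AB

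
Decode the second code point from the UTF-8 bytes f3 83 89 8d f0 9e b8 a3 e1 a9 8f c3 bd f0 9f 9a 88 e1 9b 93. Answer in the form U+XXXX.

Offset 0: leading byte 0xF3 = 11110011 → 4-byte char #1 = F3 83 89 8D.
Offset 4: leading byte 0xF0 = 11110000 → 4-byte char #2 = F0 9E B8 A3.
Leading byte 0xF0 = 11110000 matches 11110xxx → 4-byte sequence.
Byte 1: 0xF0 = 11110000, payload 000 (3 bits).
Byte 2: 0x9E = 10011110 (10xxxxxx ✓), payload 011110.
Byte 3: 0xB8 = 10111000 (10xxxxxx ✓), payload 111000.
Byte 4: 0xA3 = 10100011 (10xxxxxx ✓), payload 100011.
Concatenate: 000011110111000100011 = 0x1EE23 (21 bits → U+1EE23).

U+1EE23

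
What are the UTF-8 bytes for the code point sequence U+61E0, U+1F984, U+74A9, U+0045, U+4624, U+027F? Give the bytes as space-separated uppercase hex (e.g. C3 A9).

E6 87 A0 F0 9F A6 84 E7 92 A9 45 E4 98 A4 C9 BF

U+61E0: 3-byte form → E6 87 A0.
U+1F984: 4-byte form → F0 9F A6 84.
U+74A9: 3-byte form → E7 92 A9.
U+0045: 1-byte form → 45.
U+4624: 3-byte form → E4 98 A4.
U+027F: 2-byte form → C9 BF.
Concatenated (16 bytes): E6 87 A0 F0 9F A6 84 E7 92 A9 45 E4 98 A4 C9 BF.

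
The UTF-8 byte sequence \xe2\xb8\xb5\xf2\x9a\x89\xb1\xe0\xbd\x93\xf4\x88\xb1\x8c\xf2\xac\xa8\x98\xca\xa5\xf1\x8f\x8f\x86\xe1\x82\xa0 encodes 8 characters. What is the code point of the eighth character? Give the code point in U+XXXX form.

U+10A0

Offset 0: leading byte 0xE2 = 11100010 → 3-byte char #1 = E2 B8 B5.
Offset 3: leading byte 0xF2 = 11110010 → 4-byte char #2 = F2 9A 89 B1.
Offset 7: leading byte 0xE0 = 11100000 → 3-byte char #3 = E0 BD 93.
Offset 10: leading byte 0xF4 = 11110100 → 4-byte char #4 = F4 88 B1 8C.
Offset 14: leading byte 0xF2 = 11110010 → 4-byte char #5 = F2 AC A8 98.
Offset 18: leading byte 0xCA = 11001010 → 2-byte char #6 = CA A5.
Offset 20: leading byte 0xF1 = 11110001 → 4-byte char #7 = F1 8F 8F 86.
Offset 24: leading byte 0xE1 = 11100001 → 3-byte char #8 = E1 82 A0.
Leading byte 0xE1 = 11100001 matches 1110xxxx → 3-byte sequence.
Byte 1: 0xE1 = 11100001, payload 0001 (4 bits).
Byte 2: 0x82 = 10000010 (10xxxxxx ✓), payload 000010.
Byte 3: 0xA0 = 10100000 (10xxxxxx ✓), payload 100000.
Concatenate: 0001000010100000 = 0x10A0 (16 bits → U+10A0).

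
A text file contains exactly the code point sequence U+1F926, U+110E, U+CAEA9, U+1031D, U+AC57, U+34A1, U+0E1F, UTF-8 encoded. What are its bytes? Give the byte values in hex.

F0 9F A4 A6 E1 84 8E F3 8A BA A9 F0 90 8C 9D EA B1 97 E3 92 A1 E0 B8 9F

U+1F926: 4-byte form → F0 9F A4 A6.
U+110E: 3-byte form → E1 84 8E.
U+CAEA9: 4-byte form → F3 8A BA A9.
U+1031D: 4-byte form → F0 90 8C 9D.
U+AC57: 3-byte form → EA B1 97.
U+34A1: 3-byte form → E3 92 A1.
U+0E1F: 3-byte form → E0 B8 9F.
Concatenated (24 bytes): F0 9F A4 A6 E1 84 8E F3 8A BA A9 F0 90 8C 9D EA B1 97 E3 92 A1 E0 B8 9F.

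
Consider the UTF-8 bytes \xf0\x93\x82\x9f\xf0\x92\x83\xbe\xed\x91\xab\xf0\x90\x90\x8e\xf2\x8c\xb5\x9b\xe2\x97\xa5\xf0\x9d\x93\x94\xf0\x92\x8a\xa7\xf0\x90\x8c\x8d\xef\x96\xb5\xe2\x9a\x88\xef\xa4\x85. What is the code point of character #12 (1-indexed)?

Offset 0: leading byte 0xF0 = 11110000 → 4-byte char #1 = F0 93 82 9F.
Offset 4: leading byte 0xF0 = 11110000 → 4-byte char #2 = F0 92 83 BE.
Offset 8: leading byte 0xED = 11101101 → 3-byte char #3 = ED 91 AB.
Offset 11: leading byte 0xF0 = 11110000 → 4-byte char #4 = F0 90 90 8E.
Offset 15: leading byte 0xF2 = 11110010 → 4-byte char #5 = F2 8C B5 9B.
Offset 19: leading byte 0xE2 = 11100010 → 3-byte char #6 = E2 97 A5.
Offset 22: leading byte 0xF0 = 11110000 → 4-byte char #7 = F0 9D 93 94.
Offset 26: leading byte 0xF0 = 11110000 → 4-byte char #8 = F0 92 8A A7.
Offset 30: leading byte 0xF0 = 11110000 → 4-byte char #9 = F0 90 8C 8D.
Offset 34: leading byte 0xEF = 11101111 → 3-byte char #10 = EF 96 B5.
Offset 37: leading byte 0xE2 = 11100010 → 3-byte char #11 = E2 9A 88.
Offset 40: leading byte 0xEF = 11101111 → 3-byte char #12 = EF A4 85.
Leading byte 0xEF = 11101111 matches 1110xxxx → 3-byte sequence.
Byte 1: 0xEF = 11101111, payload 1111 (4 bits).
Byte 2: 0xA4 = 10100100 (10xxxxxx ✓), payload 100100.
Byte 3: 0x85 = 10000101 (10xxxxxx ✓), payload 000101.
Concatenate: 1111100100000101 = 0xF905 (16 bits → U+F905).

U+F905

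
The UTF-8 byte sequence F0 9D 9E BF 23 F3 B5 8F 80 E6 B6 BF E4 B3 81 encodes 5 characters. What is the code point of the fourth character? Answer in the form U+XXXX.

Offset 0: leading byte 0xF0 = 11110000 → 4-byte char #1 = F0 9D 9E BF.
Offset 4: leading byte 0x23 = 00100011 → 1-byte char #2 = 23.
Offset 5: leading byte 0xF3 = 11110011 → 4-byte char #3 = F3 B5 8F 80.
Offset 9: leading byte 0xE6 = 11100110 → 3-byte char #4 = E6 B6 BF.
Leading byte 0xE6 = 11100110 matches 1110xxxx → 3-byte sequence.
Byte 1: 0xE6 = 11100110, payload 0110 (4 bits).
Byte 2: 0xB6 = 10110110 (10xxxxxx ✓), payload 110110.
Byte 3: 0xBF = 10111111 (10xxxxxx ✓), payload 111111.
Concatenate: 0110110110111111 = 0x6DBF (16 bits → U+6DBF).

U+6DBF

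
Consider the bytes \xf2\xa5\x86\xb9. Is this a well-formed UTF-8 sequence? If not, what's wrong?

valid

Leading byte 0xF2 = 11110010 → 4-byte form.
Continuation bytes 0xA5=10100101, 0x86=10000110, 0xB9=10111001 all match 10xxxxxx.
Decoded value 0xA51B9 is ≥ 0x10000 (shortest form) and not a surrogate.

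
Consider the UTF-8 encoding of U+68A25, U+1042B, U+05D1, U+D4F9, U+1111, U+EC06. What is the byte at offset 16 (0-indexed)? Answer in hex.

0xEE

U+68A25 → 4-byte form F1 A8 A8 A5 at offsets 0–3.
U+1042B → 4-byte form F0 90 90 AB at offsets 4–7.
U+05D1 → 2-byte form D7 91 at offsets 8–9.
U+D4F9 → 3-byte form ED 93 B9 at offsets 10–12.
U+1111 → 3-byte form E1 84 91 at offsets 13–15.
U+EC06 → 3-byte form EE B0 86 at offsets 16–18.
Offset 16 falls in char 6's range; it's byte 1 of EE B0 86 = 0xEE.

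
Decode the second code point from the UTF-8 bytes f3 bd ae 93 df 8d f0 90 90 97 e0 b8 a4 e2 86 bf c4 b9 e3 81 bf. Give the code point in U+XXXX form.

U+07CD

Offset 0: leading byte 0xF3 = 11110011 → 4-byte char #1 = F3 BD AE 93.
Offset 4: leading byte 0xDF = 11011111 → 2-byte char #2 = DF 8D.
Leading byte 0xDF = 11011111 matches 110xxxxx → 2-byte sequence.
Byte 1: 0xDF = 11011111, payload 11111 (5 bits).
Byte 2: 0x8D = 10001101 (10xxxxxx ✓), payload 001101.
Concatenate: 11111001101 = 0x7CD (11 bits → U+07CD).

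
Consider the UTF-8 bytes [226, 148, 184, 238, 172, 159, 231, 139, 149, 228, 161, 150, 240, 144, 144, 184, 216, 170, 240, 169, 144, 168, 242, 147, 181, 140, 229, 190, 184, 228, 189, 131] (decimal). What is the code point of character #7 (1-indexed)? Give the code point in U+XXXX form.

U+29428

Offset 0: leading byte 0xE2 = 11100010 → 3-byte char #1 = E2 94 B8.
Offset 3: leading byte 0xEE = 11101110 → 3-byte char #2 = EE AC 9F.
Offset 6: leading byte 0xE7 = 11100111 → 3-byte char #3 = E7 8B 95.
Offset 9: leading byte 0xE4 = 11100100 → 3-byte char #4 = E4 A1 96.
Offset 12: leading byte 0xF0 = 11110000 → 4-byte char #5 = F0 90 90 B8.
Offset 16: leading byte 0xD8 = 11011000 → 2-byte char #6 = D8 AA.
Offset 18: leading byte 0xF0 = 11110000 → 4-byte char #7 = F0 A9 90 A8.
Leading byte 0xF0 = 11110000 matches 11110xxx → 4-byte sequence.
Byte 1: 0xF0 = 11110000, payload 000 (3 bits).
Byte 2: 0xA9 = 10101001 (10xxxxxx ✓), payload 101001.
Byte 3: 0x90 = 10010000 (10xxxxxx ✓), payload 010000.
Byte 4: 0xA8 = 10101000 (10xxxxxx ✓), payload 101000.
Concatenate: 000101001010000101000 = 0x29428 (21 bits → U+29428).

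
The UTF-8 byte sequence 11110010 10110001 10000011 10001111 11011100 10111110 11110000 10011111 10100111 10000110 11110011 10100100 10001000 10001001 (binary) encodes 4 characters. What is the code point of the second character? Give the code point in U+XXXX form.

U+073E

Offset 0: leading byte 0xF2 = 11110010 → 4-byte char #1 = F2 B1 83 8F.
Offset 4: leading byte 0xDC = 11011100 → 2-byte char #2 = DC BE.
Leading byte 0xDC = 11011100 matches 110xxxxx → 2-byte sequence.
Byte 1: 0xDC = 11011100, payload 11100 (5 bits).
Byte 2: 0xBE = 10111110 (10xxxxxx ✓), payload 111110.
Concatenate: 11100111110 = 0x73E (11 bits → U+073E).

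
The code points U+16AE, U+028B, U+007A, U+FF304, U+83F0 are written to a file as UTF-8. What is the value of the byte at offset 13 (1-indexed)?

0xB0

1-indexed offset 13 is 0-indexed offset 12.
U+16AE → 3-byte form E1 9A AE at offsets 0–2.
U+028B → 2-byte form CA 8B at offsets 3–4.
U+007A → 1-byte form 7A at offsets 5–5.
U+FF304 → 4-byte form F3 BF 8C 84 at offsets 6–9.
U+83F0 → 3-byte form E8 8F B0 at offsets 10–12.
Offset 12 falls in char 5's range; it's byte 3 of E8 8F B0 = 0xB0.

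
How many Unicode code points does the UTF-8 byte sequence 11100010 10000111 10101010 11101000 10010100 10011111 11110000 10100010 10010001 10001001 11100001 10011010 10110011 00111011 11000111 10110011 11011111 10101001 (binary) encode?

Byte at offset 0: 0xE2 = 11100010 → 3-byte char (#1). Advance 3.
Byte at offset 3: 0xE8 = 11101000 → 3-byte char (#2). Advance 3.
Byte at offset 6: 0xF0 = 11110000 → 4-byte char (#3). Advance 4.
Byte at offset 10: 0xE1 = 11100001 → 3-byte char (#4). Advance 3.
Byte at offset 13: 0x3B = 00111011 → 1-byte char (#5). Advance 1.
Byte at offset 14: 0xC7 = 11000111 → 2-byte char (#6). Advance 2.
Byte at offset 16: 0xDF = 11011111 → 2-byte char (#7). Advance 2.
Reached end at offset 18 after 7 code points.

7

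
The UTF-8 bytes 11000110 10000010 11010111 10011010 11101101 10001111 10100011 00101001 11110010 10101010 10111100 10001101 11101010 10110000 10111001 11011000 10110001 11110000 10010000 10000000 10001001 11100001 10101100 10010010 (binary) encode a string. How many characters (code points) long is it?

9

Byte at offset 0: 0xC6 = 11000110 → 2-byte char (#1). Advance 2.
Byte at offset 2: 0xD7 = 11010111 → 2-byte char (#2). Advance 2.
Byte at offset 4: 0xED = 11101101 → 3-byte char (#3). Advance 3.
Byte at offset 7: 0x29 = 00101001 → 1-byte char (#4). Advance 1.
Byte at offset 8: 0xF2 = 11110010 → 4-byte char (#5). Advance 4.
Byte at offset 12: 0xEA = 11101010 → 3-byte char (#6). Advance 3.
Byte at offset 15: 0xD8 = 11011000 → 2-byte char (#7). Advance 2.
Byte at offset 17: 0xF0 = 11110000 → 4-byte char (#8). Advance 4.
Byte at offset 21: 0xE1 = 11100001 → 3-byte char (#9). Advance 3.
Reached end at offset 24 after 9 code points.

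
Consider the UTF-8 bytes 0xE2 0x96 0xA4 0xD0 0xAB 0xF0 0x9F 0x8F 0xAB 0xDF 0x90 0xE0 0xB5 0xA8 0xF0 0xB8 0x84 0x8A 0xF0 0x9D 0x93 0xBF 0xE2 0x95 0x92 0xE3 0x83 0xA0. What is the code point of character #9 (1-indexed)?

U+30E0

Offset 0: leading byte 0xE2 = 11100010 → 3-byte char #1 = E2 96 A4.
Offset 3: leading byte 0xD0 = 11010000 → 2-byte char #2 = D0 AB.
Offset 5: leading byte 0xF0 = 11110000 → 4-byte char #3 = F0 9F 8F AB.
Offset 9: leading byte 0xDF = 11011111 → 2-byte char #4 = DF 90.
Offset 11: leading byte 0xE0 = 11100000 → 3-byte char #5 = E0 B5 A8.
Offset 14: leading byte 0xF0 = 11110000 → 4-byte char #6 = F0 B8 84 8A.
Offset 18: leading byte 0xF0 = 11110000 → 4-byte char #7 = F0 9D 93 BF.
Offset 22: leading byte 0xE2 = 11100010 → 3-byte char #8 = E2 95 92.
Offset 25: leading byte 0xE3 = 11100011 → 3-byte char #9 = E3 83 A0.
Leading byte 0xE3 = 11100011 matches 1110xxxx → 3-byte sequence.
Byte 1: 0xE3 = 11100011, payload 0011 (4 bits).
Byte 2: 0x83 = 10000011 (10xxxxxx ✓), payload 000011.
Byte 3: 0xA0 = 10100000 (10xxxxxx ✓), payload 100000.
Concatenate: 0011000011100000 = 0x30E0 (16 bits → U+30E0).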